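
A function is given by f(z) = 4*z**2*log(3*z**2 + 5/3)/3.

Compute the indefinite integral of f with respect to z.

Whatever form F(z) takes, F'(z) = f(z) is non-negotiable.
Check: d/dz[4*(27*z**3*log(3*z**2 + 5/3) - 18*z**3 + 30*z - 10*sqrt(5)*atan(3*sqrt(5)*z/5))/243] = 4*z**2*log(3*z**2 + 5/3)/3 = f(z).

F(z) = 4*(27*z**3*log(3*z**2 + 5/3) - 18*z**3 + 30*z - 10*sqrt(5)*atan(3*sqrt(5)*z/5))/243 + C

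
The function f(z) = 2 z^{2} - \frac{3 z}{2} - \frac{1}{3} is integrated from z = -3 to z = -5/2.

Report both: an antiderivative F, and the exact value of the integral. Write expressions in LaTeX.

Integrate term by term and add the pieces.
F(z) = \frac{2 z^{3}}{3} - \frac{3 z^{2}}{4} - \frac{z}{3} is an antiderivative of f.
Check: d/dz[\frac{2 z^{3}}{3} - \frac{3 z^{2}}{4} - \frac{z}{3}] = 2 z^{2} - \frac{3 z}{2} - \frac{1}{3} = f(z).
F(-5/2) = - \frac{685}{48}; F(-3) = - \frac{95}{4}.
Integral = F(-5/2) - F(-3) = \frac{455}{48}.

Antiderivative: F(z) = \frac{2 z^{3}}{3} - \frac{3 z^{2}}{4} - \frac{z}{3}; value = \frac{455}{48}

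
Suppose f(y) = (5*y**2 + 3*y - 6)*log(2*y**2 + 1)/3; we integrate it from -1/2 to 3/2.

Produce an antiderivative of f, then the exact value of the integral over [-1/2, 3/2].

Antiderivative: F(y) = 5*y**3*log(2*y**2 + 1)/9 - 10*y**3/27 + y**2*log(2*y**2 + 1)/2 - y**2/2 - 2*y*log(2*y**2 + 1) + 41*y/9 + log(y**2 + 1/2)/4 - 41*sqrt(2)*atan(sqrt(2)*y)/18; value = -41*sqrt(2)*atan(3*sqrt(2)/2)/18 - 41*sqrt(2)*atan(sqrt(2)/2)/18 - 19*log(3/2)/18 - log(3/4)/4 + log(11/4)/4 + 184/27

A candidate is checked by its d/dy: the result must match f(y).
F(y) = 5*y**3*log(2*y**2 + 1)/9 - 10*y**3/27 + y**2*log(2*y**2 + 1)/2 - y**2/2 - 2*y*log(2*y**2 + 1) + 41*y/9 + log(y**2 + 1/2)/4 - 41*sqrt(2)*atan(sqrt(2)*y)/18 is an antiderivative of f.
Check: d/dy[5*y**3*log(2*y**2 + 1)/9 - 10*y**3/27 + y**2*log(2*y**2 + 1)/2 - y**2/2 - 2*y*log(2*y**2 + 1) + 41*y/9 + log(y**2 + 1/2)/4 - 41*sqrt(2)*atan(sqrt(2)*y)/18] = 5*y**2*log(2*y**2 + 1)/3 + y*log(2*y**2 + 1) - 2*log(2*y**2 + 1), which equals f(y).
F(3/2) = -41*sqrt(2)*atan(3*sqrt(2)/2)/18 + log(11/4)/4 + 107/24; F(-1/2) = -509/216 + log(3/4)/4 + 19*log(3/2)/18 + 41*sqrt(2)*atan(sqrt(2)/2)/18.
Integral = F(3/2) - F(-1/2) = -41*sqrt(2)*atan(3*sqrt(2)/2)/18 - 41*sqrt(2)*atan(sqrt(2)/2)/18 - 19*log(3/2)/18 - log(3/4)/4 + log(11/4)/4 + 184/27.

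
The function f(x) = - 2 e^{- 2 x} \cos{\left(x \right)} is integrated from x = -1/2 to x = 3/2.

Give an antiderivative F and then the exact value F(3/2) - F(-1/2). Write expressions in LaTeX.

Antiderivative: F(x) = \frac{2 \left(- \sin{\left(x \right)} + 2 \cos{\left(x \right)}\right) e^{- 2 x}}{5}; value = - \frac{4 e \cos{\left(\frac{1}{2} \right)}}{5} - \frac{2 e \sin{\left(\frac{1}{2} \right)}}{5} - \frac{2 \sin{\left(\frac{3}{2} \right)}}{5 e^{3}} + \frac{4 \cos{\left(\frac{3}{2} \right)}}{5 e^{3}}

A candidate is checked by its d/dx: the result must match f(x).
F(x) = \frac{2 \left(- \sin{\left(x \right)} + 2 \cos{\left(x \right)}\right) e^{- 2 x}}{5} is an antiderivative of f.
Check: d/dx[\frac{2 \left(- \sin{\left(x \right)} + 2 \cos{\left(x \right)}\right) e^{- 2 x}}{5}] = - 2 e^{- 2 x} \cos{\left(x \right)} = f(x).
F(3/2) = - \frac{2 \sin{\left(\frac{3}{2} \right)}}{5 e^{3}} + \frac{4 \cos{\left(\frac{3}{2} \right)}}{5 e^{3}}; F(-1/2) = \frac{2 e \sin{\left(\frac{1}{2} \right)}}{5} + \frac{4 e \cos{\left(\frac{1}{2} \right)}}{5}.
Integral = F(3/2) - F(-1/2) = - \frac{4 e \cos{\left(\frac{1}{2} \right)}}{5} - \frac{2 e \sin{\left(\frac{1}{2} \right)}}{5} - \frac{2 \sin{\left(\frac{3}{2} \right)}}{5 e^{3}} + \frac{4 \cos{\left(\frac{3}{2} \right)}}{5 e^{3}}.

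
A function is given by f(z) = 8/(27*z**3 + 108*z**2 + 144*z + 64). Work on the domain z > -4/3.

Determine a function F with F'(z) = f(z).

A first test for any F(z): its z-derivative must equal f(z) identically.
Check: d/dz[-4/(3*(3*z + 4)**2)] = 8/(27*z**3 + 108*z**2 + 144*z + 64) = f(z).

An antiderivative is F(z) = -4/(3*(3*z + 4)**2).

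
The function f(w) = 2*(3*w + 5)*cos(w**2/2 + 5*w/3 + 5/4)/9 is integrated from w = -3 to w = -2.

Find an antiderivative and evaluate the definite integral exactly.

Antiderivative: F(w) = 2*sin(w**2/2 + 5*w/3 + 5/4)/3; value = -2*sin(3/4)/3 - 2*sin(1/12)/3

f matches the chain-rule pattern g'(h)*h' with inner function h(w) = w**2/2 + 5*w/3 + 5/4; substituting u = h(w) collapses the integral.
F(w) = 2*sin(w**2/2 + 5*w/3 + 5/4)/3 is an antiderivative of f.
Check: d/dw[2*sin(w**2/2 + 5*w/3 + 5/4)/3] = 2*w*cos(w**2/2 + 5*w/3 + 5/4)/3 + 10*cos(w**2/2 + 5*w/3 + 5/4)/9, which equals f(w).
F(-2) = -2*sin(1/12)/3; F(-3) = 2*sin(3/4)/3.
Integral = F(-2) - F(-3) = -2*sin(3/4)/3 - 2*sin(1/12)/3.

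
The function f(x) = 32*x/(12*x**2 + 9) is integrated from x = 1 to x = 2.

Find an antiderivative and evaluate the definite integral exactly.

f matches the chain-rule pattern g'(h)*h' with inner function h(x) = 2*x**2 + 3/2; substituting u = h(x) collapses the integral.
F(x) = 4*log(2*x**2 + 3/2)/3 is an antiderivative of f.
Check: d/dx[4*log(2*x**2 + 3/2)/3] = 32*x/(12*x**2 + 9) = f(x).
F(2) = 4*log(19/2)/3; F(1) = 4*log(7/2)/3.
Integral = F(2) - F(1) = -4*log(7/2)/3 + 4*log(19/2)/3.

Antiderivative: F(x) = 4*log(2*x**2 + 3/2)/3; value = -4*log(7/2)/3 + 4*log(19/2)/3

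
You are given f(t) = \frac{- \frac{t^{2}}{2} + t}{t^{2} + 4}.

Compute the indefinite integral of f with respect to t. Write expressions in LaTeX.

F(t) = - \frac{t - \log{\left(t^{2} + 4 \right)} - 2 \operatorname{atan}{\left(\frac{t}{2} \right)}}{2} + C

An antiderivative F(t) passes only if d/dt[F] lands on f(t) exactly.
Check: d/dt[- \frac{t - \log{\left(t^{2} + 4 \right)} - 2 \operatorname{atan}{\left(\frac{t}{2} \right)}}{2}] = \frac{- t^{2} + 2 t}{2 t^{2} + 8}, which equals f(t).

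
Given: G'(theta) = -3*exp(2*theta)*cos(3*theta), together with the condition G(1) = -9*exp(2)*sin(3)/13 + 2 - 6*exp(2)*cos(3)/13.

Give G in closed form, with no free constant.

A candidate passes only if d/dtheta[G] lands on the given G'(theta) exactly.
A general antiderivative is -9*exp(2*theta)*sin(3*theta)/13 - 6*exp(2*theta)*cos(3*theta)/13 + C.
The condition gives C = -9*exp(2)*sin(3)/13 + 2 - 6*exp(2)*cos(3)/13 - (-9*exp(2)*sin(3)/13 - 6*exp(2)*cos(3)/13) = 2.
So G(theta) = (-9*exp(2*theta)*sin(3*theta) - 6*exp(2*theta)*cos(3*theta) + 26)/13.
Check: d/dtheta[(-9*exp(2*theta)*sin(3*theta) - 6*exp(2*theta)*cos(3*theta) + 26)/13] = -3*exp(2*theta)*cos(3*theta) = G'(theta).

G(theta) = (-9*exp(2*theta)*sin(3*theta) - 6*exp(2*theta)*cos(3*theta) + 26)/13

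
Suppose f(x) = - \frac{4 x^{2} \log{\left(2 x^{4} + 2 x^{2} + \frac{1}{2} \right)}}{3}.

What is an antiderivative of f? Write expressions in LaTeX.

An antiderivative is F(x) = - \frac{4 x^{3} \log{\left(2 x^{4} + 2 x^{2} + \frac{1}{2} \right)}}{9} + \frac{16 x^{3}}{27} - \frac{8 x}{9} + \frac{4 \sqrt{2} \operatorname{atan}{\left(\sqrt{2} x \right)}}{9}.

Differentiate the proposed F(x) back; it has to land on f(x) exactly.
Check: d/dx[- \frac{4 x^{3} \log{\left(2 x^{4} + 2 x^{2} + \frac{1}{2} \right)}}{9} + \frac{16 x^{3}}{27} - \frac{8 x}{9} + \frac{4 \sqrt{2} \operatorname{atan}{\left(\sqrt{2} x \right)}}{9}] = - \frac{4 x^{2} \log{\left(2 x^{4} + 2 x^{2} + \frac{1}{2} \right)}}{3} = f(x).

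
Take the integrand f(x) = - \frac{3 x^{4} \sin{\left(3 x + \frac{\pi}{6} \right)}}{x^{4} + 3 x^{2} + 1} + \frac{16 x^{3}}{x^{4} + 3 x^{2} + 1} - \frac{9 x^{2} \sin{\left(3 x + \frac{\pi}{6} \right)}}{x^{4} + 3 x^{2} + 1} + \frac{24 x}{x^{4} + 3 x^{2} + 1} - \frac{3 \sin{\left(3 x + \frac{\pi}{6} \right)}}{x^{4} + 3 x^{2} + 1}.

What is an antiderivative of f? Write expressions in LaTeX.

An antiderivative is F(x) = 4 \log{\left(x^{4} + 3 x^{2} + 1 \right)} + \cos{\left(3 x + \frac{\pi}{6} \right)}.

The integrand splits into summands that can be handled one at a time.
Check: d/dx[4 \log{\left(x^{4} + 3 x^{2} + 1 \right)} + \cos{\left(3 x + \frac{\pi}{6} \right)}] = \frac{- 3 x^{4} \sin{\left(3 x + \frac{\pi}{6} \right)} + 16 x^{3} - 9 x^{2} \sin{\left(3 x + \frac{\pi}{6} \right)} + 24 x - 3 \sin{\left(3 x + \frac{\pi}{6} \right)}}{x^{4} + 3 x^{2} + 1}, which equals f(x).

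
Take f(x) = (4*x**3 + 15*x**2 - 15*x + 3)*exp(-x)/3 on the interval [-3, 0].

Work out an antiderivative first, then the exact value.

Antiderivative: F(x) = (-4*x**3 - 27*x**2 - 39*x - 42)*exp(-x)/3; value = -14 + 20*exp(3)

f has the shape u'v + uv' for u = -4*x**3/3 - 9*x**2 - 13*x - 14 and v = exp(-x) — it is the derivative of the product u*v.
F(x) = (-4*x**3 - 27*x**2 - 39*x - 42)*exp(-x)/3 is an antiderivative of f.
Check: d/dx[(-4*x**3 - 27*x**2 - 39*x - 42)*exp(-x)/3] = (4*x**3 + 15*x**2 - 15*x + 3)*exp(-x)/3 = f(x).
F(0) = -14; F(-3) = -20*exp(3).
Integral = F(0) - F(-3) = -14 + 20*exp(3).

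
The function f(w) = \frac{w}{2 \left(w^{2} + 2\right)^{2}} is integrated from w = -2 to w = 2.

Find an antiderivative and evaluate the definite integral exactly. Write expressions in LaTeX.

The substitution u = 4 w^{2} + 8 works: f is exactly (dF/du)*(du/dw) for that inner function.
F(w) = - \frac{1}{4 \left(w^{2} + 2\right)} is an antiderivative of f.
Check: d/dw[- \frac{1}{4 \left(w^{2} + 2\right)}] = \frac{w}{2 w^{4} + 8 w^{2} + 8}, which equals f(w).
F(2) = - \frac{1}{24}; F(-2) = - \frac{1}{24}.
Integral = F(2) - F(-2) = 0.

Antiderivative: F(w) = - \frac{1}{4 \left(w^{2} + 2\right)}; value = 0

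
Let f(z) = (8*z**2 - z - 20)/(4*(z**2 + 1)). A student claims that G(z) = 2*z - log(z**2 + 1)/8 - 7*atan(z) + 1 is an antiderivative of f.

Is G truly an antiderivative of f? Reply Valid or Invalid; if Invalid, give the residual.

d/dz[G] = (8*z**2 - z - 20)/(4*z**2 + 4)
This equals f(z) exactly, so the claim holds.

Valid - differentiating G returns exactly f.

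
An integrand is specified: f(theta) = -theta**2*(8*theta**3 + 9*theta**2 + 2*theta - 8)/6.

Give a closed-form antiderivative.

Check any antiderivative F(theta) by computing F'(theta) and comparing it with f(theta).
Check: d/dtheta[theta**3*(-40*theta**3 - 54*theta**2 - 15*theta + 80)/180] = -4*theta**5/3 - 3*theta**4/2 - theta**3/3 + 4*theta**2/3, which equals f(theta).

An antiderivative is F(theta) = theta**3*(-40*theta**3 - 54*theta**2 - 15*theta + 80)/180.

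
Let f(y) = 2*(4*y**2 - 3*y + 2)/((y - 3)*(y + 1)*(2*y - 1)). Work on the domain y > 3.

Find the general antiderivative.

The denominator factors as (y - 3)*(y + 1)*(2*y - 1); partial fractions split f into directly integrable pieces: -4/(5*(2*y - 1)) + 3/(2*(y + 1)) + 29/(10*(y - 3)).
Check: d/dy[(29*log(y - 3) - 4*log(y - 1/2) + 15*log(y + 1))/10] = (8*y**2 - 6*y + 4)/(2*y**3 - 5*y**2 - 4*y + 3), which equals f(y).

F(y) = (29*log(y - 3) - 4*log(y - 1/2) + 15*log(y + 1))/10 + C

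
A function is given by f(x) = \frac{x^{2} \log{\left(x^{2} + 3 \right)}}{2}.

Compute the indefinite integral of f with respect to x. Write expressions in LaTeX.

For F(x) to be correct the identity F'(x) - f(x) = 0 must hold.
Check: d/dx[\frac{x^{3} \log{\left(x^{2} + 3 \right)}}{6} - \frac{x^{3}}{9} + x - \sqrt{3} \operatorname{atan}{\left(\frac{\sqrt{3} x}{3} \right)}] = \frac{x^{2} \log{\left(x^{2} + 3 \right)}}{2} = f(x).

F(x) = \frac{x^{3} \log{\left(x^{2} + 3 \right)}}{6} - \frac{x^{3}}{9} + x - \sqrt{3} \operatorname{atan}{\left(\frac{\sqrt{3} x}{3} \right)} + C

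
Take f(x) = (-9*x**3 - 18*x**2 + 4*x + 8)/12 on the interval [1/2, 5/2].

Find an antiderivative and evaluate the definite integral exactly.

Antiderivative: F(x) = -(x + 2)**2*(3*x - 2)**2/48; value = -611/48

The substitution u = 3*x**2/4 + x - 1 works: f is exactly (dF/du)*(du/dx) for that inner function.
F(x) = -(x + 2)**2*(3*x - 2)**2/48 is an antiderivative of f.
Check: d/dx[-(x + 2)**2*(3*x - 2)**2/48] = -3*x**3/4 - 3*x**2/2 + x/3 + 2/3, which equals f(x).
F(5/2) = -3267/256; F(1/2) = -25/768.
Integral = F(5/2) - F(1/2) = -611/48.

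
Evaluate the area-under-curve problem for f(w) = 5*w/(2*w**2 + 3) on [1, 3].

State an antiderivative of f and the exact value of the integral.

Antiderivative: F(w) = 5*log(2*w**2 + 3)/4; value = -5*log(5)/4 + 5*log(21)/4

f matches the chain-rule pattern g'(h)*h' with inner function h(w) = 2*w**2 + 3; substituting u = h(w) collapses the integral.
F(w) = 5*log(2*w**2 + 3)/4 is an antiderivative of f.
Check: d/dw[5*log(2*w**2 + 3)/4] = 5*w/(2*w**2 + 3) = f(w).
F(3) = 5*log(21)/4; F(1) = 5*log(5)/4.
Integral = F(3) - F(1) = -5*log(5)/4 + 5*log(21)/4.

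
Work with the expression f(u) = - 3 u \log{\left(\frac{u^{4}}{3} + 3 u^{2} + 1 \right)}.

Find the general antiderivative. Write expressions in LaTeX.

F(u) = - \frac{3 u^{2} \log{\left(\frac{u^{4}}{3} + 3 u^{2} + 1 \right)}}{2} + 3 u^{2} + \left(- \frac{27}{4} + \frac{3 \sqrt{69}}{4}\right) \log{\left(u^{2} - \frac{\sqrt{69}}{2} + \frac{9}{2} \right)} + \left(- \frac{27}{4} - \frac{3 \sqrt{69}}{4}\right) \log{\left(u^{2} + \frac{\sqrt{69}}{2} + \frac{9}{2} \right)} + C

A candidate is checked by its d/du: the result must match f(u).
Check: d/du[- \frac{3 u^{2} \log{\left(\frac{u^{4}}{3} + 3 u^{2} + 1 \right)}}{2} + 3 u^{2} + \left(- \frac{27}{4} + \frac{3 \sqrt{69}}{4}\right) \log{\left(u^{2} - \frac{\sqrt{69}}{2} + \frac{9}{2} \right)} + \left(- \frac{27}{4} - \frac{3 \sqrt{69}}{4}\right) \log{\left(u^{2} + \frac{\sqrt{69}}{2} + \frac{9}{2} \right)}] = - 3 u \log{\left(\frac{u^{4}}{3} + 3 u^{2} + 1 \right)} = f(u).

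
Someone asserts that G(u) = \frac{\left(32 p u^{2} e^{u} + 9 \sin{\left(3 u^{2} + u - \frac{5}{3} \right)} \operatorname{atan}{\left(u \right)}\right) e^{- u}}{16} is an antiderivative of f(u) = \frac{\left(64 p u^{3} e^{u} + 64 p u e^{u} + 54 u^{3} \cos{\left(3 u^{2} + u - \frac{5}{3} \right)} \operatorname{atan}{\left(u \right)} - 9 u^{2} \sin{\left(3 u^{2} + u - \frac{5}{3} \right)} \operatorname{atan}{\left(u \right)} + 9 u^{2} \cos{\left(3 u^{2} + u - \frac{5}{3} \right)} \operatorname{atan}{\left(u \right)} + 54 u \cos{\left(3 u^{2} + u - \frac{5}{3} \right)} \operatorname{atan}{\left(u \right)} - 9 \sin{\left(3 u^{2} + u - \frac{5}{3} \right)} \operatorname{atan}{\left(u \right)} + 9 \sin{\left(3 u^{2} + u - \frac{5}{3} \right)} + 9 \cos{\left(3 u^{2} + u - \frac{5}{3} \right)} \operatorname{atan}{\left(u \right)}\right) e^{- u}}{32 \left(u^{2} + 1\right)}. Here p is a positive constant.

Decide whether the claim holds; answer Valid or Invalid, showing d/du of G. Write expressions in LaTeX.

Invalid: d/du[G] - f = \frac{64 p u^{3} e^{u} + 64 p u e^{u} + 54 u^{3} \cos{\left(3 u^{2} + u - \frac{5}{3} \right)} \operatorname{atan}{\left(u \right)} - 9 u^{2} \sin{\left(3 u^{2} + u - \frac{5}{3} \right)} \operatorname{atan}{\left(u \right)} + 9 u^{2} \cos{\left(3 u^{2} + u - \frac{5}{3} \right)} \operatorname{atan}{\left(u \right)} + 54 u \cos{\left(3 u^{2} + u - \frac{5}{3} \right)} \operatorname{atan}{\left(u \right)} - 9 \sin{\left(3 u^{2} + u - \frac{5}{3} \right)} \operatorname{atan}{\left(u \right)} + 9 \sin{\left(3 u^{2} + u - \frac{5}{3} \right)} + 9 \cos{\left(3 u^{2} + u - \frac{5}{3} \right)} \operatorname{atan}{\left(u \right)}}{32 u^{2} e^{u} + 32 e^{u}}, which is not 0.

d/du[G] = \frac{64 p u^{3} e^{u} + 64 p u e^{u} + 54 u^{3} \cos{\left(3 u^{2} + u - \frac{5}{3} \right)} \operatorname{atan}{\left(u \right)} - 9 u^{2} \sin{\left(3 u^{2} + u - \frac{5}{3} \right)} \operatorname{atan}{\left(u \right)} + 9 u^{2} \cos{\left(3 u^{2} + u - \frac{5}{3} \right)} \operatorname{atan}{\left(u \right)} + 54 u \cos{\left(3 u^{2} + u - \frac{5}{3} \right)} \operatorname{atan}{\left(u \right)} - 9 \sin{\left(3 u^{2} + u - \frac{5}{3} \right)} \operatorname{atan}{\left(u \right)} + 9 \sin{\left(3 u^{2} + u - \frac{5}{3} \right)} + 9 \cos{\left(3 u^{2} + u - \frac{5}{3} \right)} \operatorname{atan}{\left(u \right)}}{16 u^{2} e^{u} + 16 e^{u}}
d/du[G] - f(u) = \frac{64 p u^{3} e^{u} + 64 p u e^{u} + 54 u^{3} \cos{\left(3 u^{2} + u - \frac{5}{3} \right)} \operatorname{atan}{\left(u \right)} - 9 u^{2} \sin{\left(3 u^{2} + u - \frac{5}{3} \right)} \operatorname{atan}{\left(u \right)} + 9 u^{2} \cos{\left(3 u^{2} + u - \frac{5}{3} \right)} \operatorname{atan}{\left(u \right)} + 54 u \cos{\left(3 u^{2} + u - \frac{5}{3} \right)} \operatorname{atan}{\left(u \right)} - 9 \sin{\left(3 u^{2} + u - \frac{5}{3} \right)} \operatorname{atan}{\left(u \right)} + 9 \sin{\left(3 u^{2} + u - \frac{5}{3} \right)} + 9 \cos{\left(3 u^{2} + u - \frac{5}{3} \right)} \operatorname{atan}{\left(u \right)}}{32 u^{2} e^{u} + 32 e^{u}} != 0.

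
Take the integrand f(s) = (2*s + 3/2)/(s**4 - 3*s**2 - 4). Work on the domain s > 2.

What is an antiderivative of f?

Factor the denominator (2*(s - 2)*(s + 2)*(s**2 + 1)) and decompose: f = -(4*s + 3)/(10*(s**2 + 1)) + 1/(8*(s + 2)) + 11/(40*(s - 2)); each piece integrates to a log, atan, or power term.
Check: d/ds[-(-11*log(s - 2) - 5*log(s + 2) + 8*log(s**2 + 1) + 12*atan(s))/40] = (4*s + 3)/(2*s**4 - 6*s**2 - 8), which equals f(s).

An antiderivative is F(s) = -(-11*log(s - 2) - 5*log(s + 2) + 8*log(s**2 + 1) + 12*atan(s))/40.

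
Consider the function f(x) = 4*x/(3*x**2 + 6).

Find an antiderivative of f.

An antiderivative is F(x) = 2*log(x**2 + 2)/3.

f matches the chain-rule pattern g'(h)*h' with inner function h(x) = x**2 + 2; substituting u = h(x) collapses the integral.
Check: d/dx[2*log(x**2 + 2)/3] = 4*x/(3*x**2 + 6) = f(x).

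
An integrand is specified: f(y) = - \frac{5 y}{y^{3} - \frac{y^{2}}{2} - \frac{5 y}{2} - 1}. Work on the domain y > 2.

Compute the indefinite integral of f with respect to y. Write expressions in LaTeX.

The denominator factors as \left(y - 2\right) \left(y + 1\right) \left(2 y + 1\right); partial fractions split f into directly integrable pieces: - \frac{4}{2 y + 1} + \frac{10}{3 \left(y + 1\right)} - \frac{4}{3 \left(y - 2\right)}.
Check: d/dy[\frac{2 \left(- 2 \log{\left(y - 2 \right)} - 3 \log{\left(y + \frac{1}{2} \right)} + 5 \log{\left(y + 1 \right)}\right)}{3}] = - \frac{10 y}{2 y^{3} - y^{2} - 5 y - 2}, which equals f(y).

F(y) = \frac{2 \left(- 2 \log{\left(y - 2 \right)} - 3 \log{\left(y + \frac{1}{2} \right)} + 5 \log{\left(y + 1 \right)}\right)}{3} + C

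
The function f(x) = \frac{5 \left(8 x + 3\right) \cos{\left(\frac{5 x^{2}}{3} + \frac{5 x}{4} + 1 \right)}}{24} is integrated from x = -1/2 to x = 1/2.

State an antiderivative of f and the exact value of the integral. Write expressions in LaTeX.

f matches the chain-rule pattern g'(h)*h' with inner function h(x) = \frac{5 x^{2}}{3} + \frac{5 x}{4} + 1; substituting u = h(x) collapses the integral.
F(x) = \frac{\sin{\left(\frac{5 x^{2}}{3} + \frac{5 x}{4} + 1 \right)}}{2} is an antiderivative of f.
Check: d/dx[\frac{\sin{\left(\frac{5 x^{2}}{3} + \frac{5 x}{4} + 1 \right)}}{2}] = \frac{5 x \cos{\left(\frac{5 x^{2}}{3} + \frac{5 x}{4} + 1 \right)}}{3} + \frac{5 \cos{\left(\frac{5 x^{2}}{3} + \frac{5 x}{4} + 1 \right)}}{8}, which equals f(x).
F(1/2) = \frac{\sin{\left(\frac{49}{24} \right)}}{2}; F(-1/2) = \frac{\sin{\left(\frac{19}{24} \right)}}{2}.
Integral = F(1/2) - F(-1/2) = - \frac{\sin{\left(\frac{19}{24} \right)}}{2} + \frac{\sin{\left(\frac{49}{24} \right)}}{2}.

Antiderivative: F(x) = \frac{\sin{\left(\frac{5 x^{2}}{3} + \frac{5 x}{4} + 1 \right)}}{2}; value = - \frac{\sin{\left(\frac{19}{24} \right)}}{2} + \frac{\sin{\left(\frac{49}{24} \right)}}{2}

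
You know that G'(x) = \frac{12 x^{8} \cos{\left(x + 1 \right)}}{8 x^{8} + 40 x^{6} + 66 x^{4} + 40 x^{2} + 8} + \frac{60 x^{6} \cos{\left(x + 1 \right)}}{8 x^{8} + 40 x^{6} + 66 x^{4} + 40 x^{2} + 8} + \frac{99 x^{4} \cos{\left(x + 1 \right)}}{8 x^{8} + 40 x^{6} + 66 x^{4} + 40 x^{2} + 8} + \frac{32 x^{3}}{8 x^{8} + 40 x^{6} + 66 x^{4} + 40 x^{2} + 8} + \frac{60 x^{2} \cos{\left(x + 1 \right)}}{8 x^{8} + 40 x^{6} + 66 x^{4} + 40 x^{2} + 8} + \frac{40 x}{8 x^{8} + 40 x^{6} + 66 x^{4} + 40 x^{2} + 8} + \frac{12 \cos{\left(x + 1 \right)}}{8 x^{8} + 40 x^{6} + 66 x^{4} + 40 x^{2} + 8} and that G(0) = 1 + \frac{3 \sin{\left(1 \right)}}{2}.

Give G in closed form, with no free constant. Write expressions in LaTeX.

G(x) = \frac{6 x^{4} \sin{\left(x + 1 \right)} + 8 x^{4} + 15 x^{2} \sin{\left(x + 1 \right)} + 20 x^{2} + 6 \sin{\left(x + 1 \right)} + 4}{4 x^{4} + 10 x^{2} + 4}

Integrate term by term and add the pieces.
A general antiderivative is \frac{3 \sin{\left(x + 1 \right)}}{2} - \frac{2}{3 x^{2} + \frac{3}{2}} + \frac{1}{\frac{3 x^{2}}{2} + 3} + C.
The condition gives C = 1 + \frac{3 \sin{\left(1 \right)}}{2} - (-1 + \frac{3 \sin{\left(1 \right)}}{2}) = 2.
So G(x) = \frac{6 x^{4} \sin{\left(x + 1 \right)} + 8 x^{4} + 15 x^{2} \sin{\left(x + 1 \right)} + 20 x^{2} + 6 \sin{\left(x + 1 \right)} + 4}{4 x^{4} + 10 x^{2} + 4}.
Check: d/dx[\frac{6 x^{4} \sin{\left(x + 1 \right)} + 8 x^{4} + 15 x^{2} \sin{\left(x + 1 \right)} + 20 x^{2} + 6 \sin{\left(x + 1 \right)} + 4}{4 x^{4} + 10 x^{2} + 4}] = \frac{12 x^{8} \cos{\left(x + 1 \right)} + 60 x^{6} \cos{\left(x + 1 \right)} + 99 x^{4} \cos{\left(x + 1 \right)} + 32 x^{3} + 60 x^{2} \cos{\left(x + 1 \right)} + 40 x + 12 \cos{\left(x + 1 \right)}}{8 x^{8} + 40 x^{6} + 66 x^{4} + 40 x^{2} + 8}, which equals G'(x).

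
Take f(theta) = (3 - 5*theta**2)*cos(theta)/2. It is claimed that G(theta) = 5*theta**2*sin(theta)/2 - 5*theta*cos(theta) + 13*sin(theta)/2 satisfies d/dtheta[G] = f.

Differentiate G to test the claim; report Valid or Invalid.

Invalid: d/dtheta[G] - f = 5*theta**2*cos(theta) + 10*theta*sin(theta), which is not 0.

d/dtheta[G] = 5*theta**2*cos(theta)/2 + 10*theta*sin(theta) + 3*cos(theta)/2
d/dtheta[G] - f(theta) = 5*theta**2*cos(theta) + 10*theta*sin(theta) != 0.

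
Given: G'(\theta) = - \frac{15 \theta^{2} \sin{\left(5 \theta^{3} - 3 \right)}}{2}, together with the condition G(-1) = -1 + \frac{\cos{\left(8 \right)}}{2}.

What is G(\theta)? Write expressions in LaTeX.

G'(\theta) matches the chain-rule pattern g'(h)*h' with inner function h(\theta) = 5 \theta^{3} - 3; substituting u = h(\theta) collapses the integral.
A general antiderivative is \frac{\cos{\left(5 \theta^{3} - 3 \right)}}{2} + C.
The condition gives C = -1 + \frac{\cos{\left(8 \right)}}{2} - (\frac{\cos{\left(8 \right)}}{2}) = -1.
So G(\theta) = \frac{\cos{\left(5 \theta^{3} - 3 \right)}}{2} - 1.
Check: d/d\theta[\frac{\cos{\left(5 \theta^{3} - 3 \right)}}{2} - 1] = - \frac{15 \theta^{2} \sin{\left(5 \theta^{3} - 3 \right)}}{2} = G'(\theta).

G(\theta) = \frac{\cos{\left(5 \theta^{3} - 3 \right)}}{2} - 1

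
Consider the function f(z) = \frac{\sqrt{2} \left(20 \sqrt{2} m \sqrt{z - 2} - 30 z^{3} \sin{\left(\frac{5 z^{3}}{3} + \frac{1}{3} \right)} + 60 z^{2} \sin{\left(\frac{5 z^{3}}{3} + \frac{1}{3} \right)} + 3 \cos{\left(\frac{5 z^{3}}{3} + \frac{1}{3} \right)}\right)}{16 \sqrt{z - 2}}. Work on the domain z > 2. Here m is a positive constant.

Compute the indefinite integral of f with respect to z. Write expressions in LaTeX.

For F(z) to be correct the identity F'(z) - f(z) = 0 must hold.
Check: d/dz[\frac{5 m z}{2} + \frac{3 \sqrt{\frac{z}{2} - 1} \cos{\left(\frac{5 z^{3}}{3} + \frac{1}{3} \right)}}{4}] = \frac{\sqrt{2} \left(20 \sqrt{2} m \sqrt{z - 2} - 30 z^{3} \sin{\left(\frac{5 z^{3}}{3} + \frac{1}{3} \right)} + 60 z^{2} \sin{\left(\frac{5 z^{3}}{3} + \frac{1}{3} \right)} + 3 \cos{\left(\frac{5 z^{3}}{3} + \frac{1}{3} \right)}\right)}{16 \sqrt{z - 2}} = f(z).

F(z) = \frac{5 m z}{2} + \frac{3 \sqrt{\frac{z}{2} - 1} \cos{\left(\frac{5 z^{3}}{3} + \frac{1}{3} \right)}}{4} + C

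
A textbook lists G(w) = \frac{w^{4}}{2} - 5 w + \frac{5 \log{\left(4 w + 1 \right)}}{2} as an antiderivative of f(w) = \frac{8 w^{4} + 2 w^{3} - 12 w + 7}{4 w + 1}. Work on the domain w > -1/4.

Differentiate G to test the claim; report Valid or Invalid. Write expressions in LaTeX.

Invalid: d/dw[G] - f = -2, which is not 0.

d/dw[G] = \frac{8 w^{4} + 2 w^{3} - 20 w + 5}{4 w + 1}
d/dw[G] - f(w) = -2 != 0.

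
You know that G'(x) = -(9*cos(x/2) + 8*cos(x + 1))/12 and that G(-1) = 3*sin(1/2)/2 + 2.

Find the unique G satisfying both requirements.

Recover the given G'(x) by differentiating a candidate G(x); any mismatch rules it out.
A general antiderivative is -3*sin(x/2)/2 - 2*sin(x + 1)/3 + C.
The condition gives C = 3*sin(1/2)/2 + 2 - (3*sin(1/2)/2) = 2.
So G(x) = -(9*sin(x/2) + 4*sin(x + 1) - 12)/6.
Check: d/dx[-(9*sin(x/2) + 4*sin(x + 1) - 12)/6] = -3*cos(x/2)/4 - 2*cos(x + 1)/3, which equals G'(x).

G(x) = -(9*sin(x/2) + 4*sin(x + 1) - 12)/6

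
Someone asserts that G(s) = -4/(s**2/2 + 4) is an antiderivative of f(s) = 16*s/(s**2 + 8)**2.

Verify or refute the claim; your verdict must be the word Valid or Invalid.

d/ds[G] = 16*s/(s**4 + 16*s**2 + 64)
This equals f(s) exactly, so the claim holds.

Valid. The derivative of G reproduces f.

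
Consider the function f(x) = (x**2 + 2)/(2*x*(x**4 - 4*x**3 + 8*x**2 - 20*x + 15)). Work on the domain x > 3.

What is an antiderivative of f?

Factor the denominator (2*x*(x - 3)*(x - 1)*(x**2 + 5)) and decompose: f = -(x + 10)/(140*(x**2 + 5)) - 1/(8*(x - 1)) + 11/(168*(x - 3)) + 1/(15*x); each piece integrates to a log, atan, or power term.
Check: d/dx[log(x)/15 + 11*log(x - 3)/168 - log(x - 1)/8 - log(x**2 + 5)/280 - sqrt(5)*atan(sqrt(5)*x/5)/70] = (x**2 + 2)/(2*x**5 - 8*x**4 + 16*x**3 - 40*x**2 + 30*x), which equals f(x).

An antiderivative is F(x) = log(x)/15 + 11*log(x - 3)/168 - log(x - 1)/8 - log(x**2 + 5)/280 - sqrt(5)*atan(sqrt(5)*x/5)/70.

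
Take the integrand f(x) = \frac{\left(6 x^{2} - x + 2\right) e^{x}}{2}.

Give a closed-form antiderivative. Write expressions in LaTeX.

f has the shape u'v + uv' for u = 3 x^{2} - \frac{13 x}{2} + \frac{15}{2} and v = e^{x} — it is the derivative of the product u*v.
Check: d/dx[3 x^{2} e^{x} - \frac{13 x e^{x}}{2} + \frac{15 e^{x}}{2}] = 3 x^{2} e^{x} - \frac{x e^{x}}{2} + e^{x}, which equals f(x).

An antiderivative is F(x) = 3 x^{2} e^{x} - \frac{13 x e^{x}}{2} + \frac{15 e^{x}}{2}.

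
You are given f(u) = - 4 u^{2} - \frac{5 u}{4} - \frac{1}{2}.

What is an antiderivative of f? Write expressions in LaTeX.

An antiderivative is F(u) = - \frac{4 u^{3}}{3} - \frac{5 u^{2}}{8} - \frac{u}{2}.

Integrate term by term and add the pieces.
Check: d/du[- \frac{4 u^{3}}{3} - \frac{5 u^{2}}{8} - \frac{u}{2}] = - 4 u^{2} - \frac{5 u}{4} - \frac{1}{2} = f(u).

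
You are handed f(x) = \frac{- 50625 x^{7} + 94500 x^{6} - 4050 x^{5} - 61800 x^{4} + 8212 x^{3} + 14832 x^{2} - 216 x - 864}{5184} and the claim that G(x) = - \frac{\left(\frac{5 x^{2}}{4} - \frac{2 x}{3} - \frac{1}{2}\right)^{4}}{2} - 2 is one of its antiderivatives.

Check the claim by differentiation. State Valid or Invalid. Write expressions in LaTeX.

Valid. The derivative of G reproduces f.

d/dx[G] = - \frac{625 x^{7}}{64} + \frac{875 x^{6}}{48} - \frac{25 x^{5}}{32} - \frac{2575 x^{4}}{216} + \frac{2053 x^{3}}{1296} + \frac{103 x^{2}}{36} - \frac{x}{24} - \frac{1}{6}
This equals f(x) exactly, so the claim holds.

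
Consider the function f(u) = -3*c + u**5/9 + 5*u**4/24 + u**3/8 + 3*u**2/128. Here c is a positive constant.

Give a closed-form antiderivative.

An antiderivative is F(u) = -3*c*u + (u**2/3 + u/4)**3/2.

The integrand splits into summands that can be handled one at a time.
Check: d/du[-3*c*u + (u**2/3 + u/4)**3/2] = -3*c + u**5/9 + 5*u**4/24 + u**3/8 + 3*u**2/128 = f(u).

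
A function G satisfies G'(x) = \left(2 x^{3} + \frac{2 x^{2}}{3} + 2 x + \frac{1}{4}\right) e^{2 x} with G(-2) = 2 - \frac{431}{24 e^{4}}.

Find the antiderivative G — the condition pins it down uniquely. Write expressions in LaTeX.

Recognize the product-rule pattern: G'(x) = u'v + uv' with u = x^{3} - \frac{7 x^{2}}{6} + \frac{13 x}{6} - \frac{23}{24}, v = e^{2 x}, so integration by parts undoes it.
A general antiderivative is \frac{\left(24 x^{3} - 28 x^{2} + 52 x - 23\right) e^{2 x}}{24} + C.
The condition gives C = 2 - \frac{431}{24 e^{4}} - (- \frac{431}{24 e^{4}}) = 2.
So G(x) = x^{3} e^{2 x} - \frac{7 x^{2} e^{2 x}}{6} + \frac{13 x e^{2 x}}{6} - \frac{23 e^{2 x}}{24} + 2.
Check: d/dx[x^{3} e^{2 x} - \frac{7 x^{2} e^{2 x}}{6} + \frac{13 x e^{2 x}}{6} - \frac{23 e^{2 x}}{24} + 2] = 2 x^{3} e^{2 x} + \frac{2 x^{2} e^{2 x}}{3} + 2 x e^{2 x} + \frac{e^{2 x}}{4}, which equals G'(x).

G(x) = x^{3} e^{2 x} - \frac{7 x^{2} e^{2 x}}{6} + \frac{13 x e^{2 x}}{6} - \frac{23 e^{2 x}}{24} + 2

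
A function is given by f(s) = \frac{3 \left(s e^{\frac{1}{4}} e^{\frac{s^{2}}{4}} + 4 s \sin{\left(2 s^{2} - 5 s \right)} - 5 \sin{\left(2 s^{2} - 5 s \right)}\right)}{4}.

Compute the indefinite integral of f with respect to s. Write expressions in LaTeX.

Whatever form F(s) takes, F'(s) = f(s) is non-negotiable.
Check: d/ds[\frac{3 e^{\frac{s^{2}}{4} + \frac{1}{4}}}{2} - \frac{3 \cos{\left(2 s^{2} - 5 s \right)}}{4}] = \frac{3 s e^{\frac{1}{4}} e^{\frac{s^{2}}{4}}}{4} + 3 s \sin{\left(2 s^{2} - 5 s \right)} - \frac{15 \sin{\left(2 s^{2} - 5 s \right)}}{4}, which equals f(s).

F(s) = \frac{3 e^{\frac{s^{2}}{4} + \frac{1}{4}}}{2} - \frac{3 \cos{\left(2 s^{2} - 5 s \right)}}{4} + C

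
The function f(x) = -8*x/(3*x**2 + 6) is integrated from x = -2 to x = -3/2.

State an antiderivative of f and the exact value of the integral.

f matches the chain-rule pattern g'(h)*h' with inner function h(x) = x**2 + 2; substituting u = h(x) collapses the integral.
F(x) = -4*log(x**2 + 2)/3 is an antiderivative of f.
Check: d/dx[-4*log(x**2 + 2)/3] = -8*x/(3*x**2 + 6) = f(x).
F(-3/2) = -4*log(17/4)/3; F(-2) = -4*log(6)/3.
Integral = F(-3/2) - F(-2) = -4*log(17/4)/3 + 4*log(6)/3.

Antiderivative: F(x) = -4*log(x**2 + 2)/3; value = -4*log(17/4)/3 + 4*log(6)/3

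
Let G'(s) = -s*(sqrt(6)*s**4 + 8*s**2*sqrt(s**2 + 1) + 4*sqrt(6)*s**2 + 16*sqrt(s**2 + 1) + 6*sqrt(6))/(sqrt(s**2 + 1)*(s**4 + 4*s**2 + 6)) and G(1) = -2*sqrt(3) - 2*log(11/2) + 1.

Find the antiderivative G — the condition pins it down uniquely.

Differentiate the proposed G(s) back; it has to land on the given G'(s).
A general antiderivative is -2*sqrt(3*s**2/2 + 3/2) - 2*log(s**4/2 + 2*s**2 + 3) + C.
The condition gives C = -2*sqrt(3) - 2*log(11/2) + 1 - (-2*sqrt(3) - 2*log(11/2)) = 1.
So G(s) = -2*sqrt(3*s**2/2 + 3/2) - 2*log(s**4/2 + 2*s**2 + 3) + 1.
Check: d/ds[-2*sqrt(3*s**2/2 + 3/2) - 2*log(s**4/2 + 2*s**2 + 3) + 1] = (-sqrt(6)*s**5 - 8*s**3*sqrt(s**2 + 1) - 4*sqrt(6)*s**3 - 16*s*sqrt(s**2 + 1) - 6*sqrt(6)*s)/(s**4*sqrt(s**2 + 1) + 4*s**2*sqrt(s**2 + 1) + 6*sqrt(s**2 + 1)), which equals G'(s).

G(s) = -2*sqrt(3*s**2/2 + 3/2) - 2*log(s**4/2 + 2*s**2 + 3) + 1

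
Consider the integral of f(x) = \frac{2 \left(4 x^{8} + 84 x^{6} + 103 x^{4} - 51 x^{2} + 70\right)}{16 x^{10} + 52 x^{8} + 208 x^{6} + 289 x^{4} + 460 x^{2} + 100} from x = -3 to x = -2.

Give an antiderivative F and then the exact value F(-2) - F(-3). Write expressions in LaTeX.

Antiderivative: F(x) = - \frac{3 x}{x^{4} + \frac{3 x^{2}}{2} + 5} + \operatorname{atan}{\left(2 x \right)}; value = - \operatorname{atan}{\left(4 \right)} + \frac{236}{1791} + \operatorname{atan}{\left(6 \right)}

Whatever form F(x) takes, F'(x) = f(x) is non-negotiable.
F(x) = - \frac{3 x}{x^{4} + \frac{3 x^{2}}{2} + 5} + \operatorname{atan}{\left(2 x \right)} is an antiderivative of f.
Check: d/dx[- \frac{3 x}{x^{4} + \frac{3 x^{2}}{2} + 5} + \operatorname{atan}{\left(2 x \right)}] = \frac{8 x^{8} + 168 x^{6} + 206 x^{4} - 102 x^{2} + 140}{16 x^{10} + 52 x^{8} + 208 x^{6} + 289 x^{4} + 460 x^{2} + 100}, which equals f(x).
F(-2) = \frac{2}{9} - \operatorname{atan}{\left(4 \right)}; F(-3) = \frac{18}{199} - \operatorname{atan}{\left(6 \right)}.
Integral = F(-2) - F(-3) = - \operatorname{atan}{\left(4 \right)} + \frac{236}{1791} + \operatorname{atan}{\left(6 \right)}.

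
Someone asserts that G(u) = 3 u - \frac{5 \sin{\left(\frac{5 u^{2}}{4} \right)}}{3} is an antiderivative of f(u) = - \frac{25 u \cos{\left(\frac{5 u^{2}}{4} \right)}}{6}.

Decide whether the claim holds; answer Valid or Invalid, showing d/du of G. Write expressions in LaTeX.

d/du[G] = - \frac{25 u \cos{\left(\frac{5 u^{2}}{4} \right)}}{6} + 3
d/du[G] - f(u) = 3 != 0.

Invalid: d/du[G] - f = 3, which is not 0.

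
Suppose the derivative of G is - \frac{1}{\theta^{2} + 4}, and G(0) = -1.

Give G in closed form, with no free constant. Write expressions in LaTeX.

G(\theta) = - \frac{\operatorname{atan}{\left(\frac{\theta}{2} \right)}}{2} - 1

The proposed G(\theta) is checked by its d/d\theta: the result must match the given G'(\theta).
A general antiderivative is - \frac{\operatorname{atan}{\left(\frac{\theta}{2} \right)}}{2} + C.
The condition gives C = -1 - (0) = -1.
So G(\theta) = - \frac{\operatorname{atan}{\left(\frac{\theta}{2} \right)}}{2} - 1.
Check: d/d\theta[- \frac{\operatorname{atan}{\left(\frac{\theta}{2} \right)}}{2} - 1] = - \frac{1}{\theta^{2} + 4} = G'(\theta).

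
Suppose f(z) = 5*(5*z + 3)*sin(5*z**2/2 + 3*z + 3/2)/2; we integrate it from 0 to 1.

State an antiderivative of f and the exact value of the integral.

Antiderivative: F(z) = -5*cos(5*z**2/2 + 3*z + 3/2)/2; value = -5*cos(7)/2 + 5*cos(3/2)/2

The substitution u = 5*z**2/2 + 3*z + 3/2 works: f is exactly (dF/du)*(du/dz) for that inner function.
F(z) = -5*cos(5*z**2/2 + 3*z + 3/2)/2 is an antiderivative of f.
Check: d/dz[-5*cos(5*z**2/2 + 3*z + 3/2)/2] = 25*z*sin(5*z**2/2 + 3*z + 3/2)/2 + 15*sin(5*z**2/2 + 3*z + 3/2)/2, which equals f(z).
F(1) = -5*cos(7)/2; F(0) = -5*cos(3/2)/2.
Integral = F(1) - F(0) = -5*cos(7)/2 + 5*cos(3/2)/2.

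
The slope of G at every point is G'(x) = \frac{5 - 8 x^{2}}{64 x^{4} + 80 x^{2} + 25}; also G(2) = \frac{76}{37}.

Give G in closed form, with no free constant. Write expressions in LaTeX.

Recognize the product-rule pattern: G'(x) = u'v + uv' with u = \frac{x}{2}, v = \frac{1}{4 x^{2} + \frac{5}{2}}, so integration by parts undoes it.
A general antiderivative is \frac{x}{2 \left(4 x^{2} + \frac{5}{2}\right)} + C.
The condition gives C = \frac{76}{37} - (\frac{2}{37}) = 2.
So G(x) = \frac{16 x^{2} + x + 10}{8 x^{2} + 5}.
Check: d/dx[\frac{16 x^{2} + x + 10}{8 x^{2} + 5}] = \frac{5 - 8 x^{2}}{64 x^{4} + 80 x^{2} + 25} = G'(x).

G(x) = \frac{16 x^{2} + x + 10}{8 x^{2} + 5}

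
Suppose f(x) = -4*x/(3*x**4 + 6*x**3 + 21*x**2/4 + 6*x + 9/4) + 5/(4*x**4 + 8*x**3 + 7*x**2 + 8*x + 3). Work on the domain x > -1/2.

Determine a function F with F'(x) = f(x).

Factor the denominator (3*(2*x + 1)*(2*x + 3)*(x**2 + 1)) and decompose: f = -(8*x + 11)/(15*(x**2 + 1)) - 2/(2*x + 3) + 46/(15*(2*x + 1)); each piece integrates to a log, atan, or power term.
Check: d/dx[23*log(x + 1/2)/15 - log(x + 3/2) - 4*log(x**2 + 1)/15 - 11*atan(x)/15] = (15 - 16*x)/(12*x**4 + 24*x**3 + 21*x**2 + 24*x + 9), which equals f(x).

An antiderivative is F(x) = 23*log(x + 1/2)/15 - log(x + 3/2) - 4*log(x**2 + 1)/15 - 11*atan(x)/15.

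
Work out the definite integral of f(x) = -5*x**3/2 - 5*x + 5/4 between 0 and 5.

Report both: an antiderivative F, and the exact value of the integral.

Antiderivative: F(x) = -5*x**4/8 - 5*x**2/2 + 5*x/4; value = -3575/8

The integrand splits into summands that can be handled one at a time.
F(x) = -5*x**4/8 - 5*x**2/2 + 5*x/4 is an antiderivative of f.
Check: d/dx[-5*x**4/8 - 5*x**2/2 + 5*x/4] = -5*x**3/2 - 5*x + 5/4 = f(x).
F(5) = -3575/8; F(0) = 0.
Integral = F(5) - F(0) = -3575/8.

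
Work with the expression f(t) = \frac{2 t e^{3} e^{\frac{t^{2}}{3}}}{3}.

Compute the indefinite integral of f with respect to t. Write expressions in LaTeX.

f matches the chain-rule pattern g'(h)*h' with inner function h(t) = \frac{t^{2}}{3} + 3; substituting u = h(t) collapses the integral.
Check: d/dt[e^{\frac{t^{2}}{3} + 3}] = \frac{2 t e^{3} e^{\frac{t^{2}}{3}}}{3} = f(t).

F(t) = e^{\frac{t^{2}}{3} + 3} + C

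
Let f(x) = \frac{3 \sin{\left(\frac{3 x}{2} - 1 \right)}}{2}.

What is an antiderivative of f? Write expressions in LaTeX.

Recover f(x) by differentiating a candidate F(x); any mismatch rules it out.
Check: d/dx[- \cos{\left(\frac{3 x}{2} - 1 \right)}] = \frac{3 \sin{\left(\frac{3 x}{2} - 1 \right)}}{2} = f(x).

An antiderivative is F(x) = - \cos{\left(\frac{3 x}{2} - 1 \right)}.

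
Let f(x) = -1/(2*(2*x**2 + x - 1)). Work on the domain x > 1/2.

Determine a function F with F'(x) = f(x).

An antiderivative is F(x) = -log(x - 1/2)/6 + log(x + 1)/6.

The denominator factors as 2*(x + 1)*(2*x - 1); partial fractions split f into directly integrable pieces: -1/(3*(2*x - 1)) + 1/(6*(x + 1)).
Check: d/dx[-log(x - 1/2)/6 + log(x + 1)/6] = -1/(4*x**2 + 2*x - 2), which equals f(x).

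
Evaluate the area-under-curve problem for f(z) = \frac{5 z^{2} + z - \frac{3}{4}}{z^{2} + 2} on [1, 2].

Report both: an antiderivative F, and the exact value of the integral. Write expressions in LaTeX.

Since d/dz undoes antidifferentiation here, F'(z) = f(z) is required of F(z).
F(z) = 5 z + \frac{\log{\left(z^{2} + 2 \right)}}{2} - \frac{43 \sqrt{2} \operatorname{atan}{\left(\frac{\sqrt{2} z}{2} \right)}}{8} is an antiderivative of f.
Check: d/dz[5 z + \frac{\log{\left(z^{2} + 2 \right)}}{2} - \frac{43 \sqrt{2} \operatorname{atan}{\left(\frac{\sqrt{2} z}{2} \right)}}{8}] = \frac{20 z^{2} + 4 z - 3}{4 z^{2} + 8}, which equals f(z).
F(2) = - \frac{43 \sqrt{2} \operatorname{atan}{\left(\sqrt{2} \right)}}{8} + \frac{\log{\left(6 \right)}}{2} + 10; F(1) = - \frac{43 \sqrt{2} \operatorname{atan}{\left(\frac{\sqrt{2}}{2} \right)}}{8} + \frac{\log{\left(3 \right)}}{2} + 5.
Integral = F(2) - F(1) = - \frac{43 \sqrt{2} \operatorname{atan}{\left(\sqrt{2} \right)}}{8} - \frac{\log{\left(3 \right)}}{2} + \frac{\log{\left(6 \right)}}{2} + \frac{43 \sqrt{2} \operatorname{atan}{\left(\frac{\sqrt{2}}{2} \right)}}{8} + 5.

Antiderivative: F(z) = 5 z + \frac{\log{\left(z^{2} + 2 \right)}}{2} - \frac{43 \sqrt{2} \operatorname{atan}{\left(\frac{\sqrt{2} z}{2} \right)}}{8}; value = - \frac{43 \sqrt{2} \operatorname{atan}{\left(\sqrt{2} \right)}}{8} - \frac{\log{\left(3 \right)}}{2} + \frac{\log{\left(6 \right)}}{2} + \frac{43 \sqrt{2} \operatorname{atan}{\left(\frac{\sqrt{2}}{2} \right)}}{8} + 5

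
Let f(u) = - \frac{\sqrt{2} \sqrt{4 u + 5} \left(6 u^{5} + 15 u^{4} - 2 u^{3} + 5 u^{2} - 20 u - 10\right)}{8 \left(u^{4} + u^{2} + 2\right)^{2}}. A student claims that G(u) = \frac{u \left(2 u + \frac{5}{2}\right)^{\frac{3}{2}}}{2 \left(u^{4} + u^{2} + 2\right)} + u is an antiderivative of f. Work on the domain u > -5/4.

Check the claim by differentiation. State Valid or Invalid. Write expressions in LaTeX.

Invalid: d/du[G] - f = 1, which is not 0.

d/du[G] = \frac{4 \sqrt{2} u^{8} + 8 \sqrt{2} u^{6} - 6 u^{5} \sqrt{4 u + 5} - 15 u^{4} \sqrt{4 u + 5} + 20 \sqrt{2} u^{4} + 2 u^{3} \sqrt{4 u + 5} - 5 u^{2} \sqrt{4 u + 5} + 16 \sqrt{2} u^{2} + 20 u \sqrt{4 u + 5} + 10 \sqrt{4 u + 5} + 16 \sqrt{2}}{4 \sqrt{2} u^{8} + 8 \sqrt{2} u^{6} + 20 \sqrt{2} u^{4} + 16 \sqrt{2} u^{2} + 16 \sqrt{2}}
d/du[G] - f(u) = 1 != 0.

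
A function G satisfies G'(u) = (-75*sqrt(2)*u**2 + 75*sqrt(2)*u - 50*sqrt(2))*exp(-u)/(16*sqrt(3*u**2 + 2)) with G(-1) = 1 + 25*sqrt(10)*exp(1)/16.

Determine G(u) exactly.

Recognize the product-rule pattern: G'(u) = v'r + vr' with v = 25*sqrt(3*u**2/2 + 1)/8, r = exp(-u), so integration by parts undoes it.
A general antiderivative is 25*sqrt(3*u**2/2 + 1)*exp(-u)/8 + C.
The condition gives C = 1 + 25*sqrt(10)*exp(1)/16 - (25*sqrt(10)*exp(1)/16) = 1.
So G(u) = (25*sqrt(2)*sqrt(3*u**2 + 2) + 16*exp(u))*exp(-u)/16.
Check: d/du[(25*sqrt(2)*sqrt(3*u**2 + 2) + 16*exp(u))*exp(-u)/16] = (-75*sqrt(2)*u**2 + 75*sqrt(2)*u - 50*sqrt(2))*exp(-u)/(16*sqrt(3*u**2 + 2)) = G'(u).

G(u) = (25*sqrt(2)*sqrt(3*u**2 + 2) + 16*exp(u))*exp(-u)/16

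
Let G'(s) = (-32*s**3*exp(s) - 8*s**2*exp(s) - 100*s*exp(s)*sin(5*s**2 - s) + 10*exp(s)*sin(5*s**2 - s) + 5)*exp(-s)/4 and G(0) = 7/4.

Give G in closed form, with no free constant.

G(s) = -2*s**4 - 2*s**3/3 + 5*cos(5*s**2 - s)/2 + 1/2 - 5*exp(-s)/4

A candidate passes only if d/ds[G] lands on the given G'(s) exactly.
A general antiderivative is -2*s**4 - 2*s**3/3 + 5*cos(5*s**2 - s)/2 - 1/2 - 5*exp(-s)/4 + C.
The condition gives C = 7/4 - (3/4) = 1.
So G(s) = -2*s**4 - 2*s**3/3 + 5*cos(5*s**2 - s)/2 + 1/2 - 5*exp(-s)/4.
Check: d/ds[-2*s**4 - 2*s**3/3 + 5*cos(5*s**2 - s)/2 + 1/2 - 5*exp(-s)/4] = (-32*s**3*exp(s) - 8*s**2*exp(s) - 100*s*exp(s)*sin(5*s**2 - s) + 10*exp(s)*sin(5*s**2 - s) + 5)*exp(-s)/4 = G'(s).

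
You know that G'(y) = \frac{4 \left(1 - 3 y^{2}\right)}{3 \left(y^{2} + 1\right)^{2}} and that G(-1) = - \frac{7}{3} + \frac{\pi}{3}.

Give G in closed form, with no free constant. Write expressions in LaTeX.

Any candidate G(y) must reproduce the stated G'(y) exactly.
A general antiderivative is \frac{8 y}{3 y^{2} + 3} - \frac{4 \operatorname{atan}{\left(y \right)}}{3} + C.
The condition gives C = - \frac{7}{3} + \frac{\pi}{3} - (- \frac{4}{3} + \frac{\pi}{3}) = -1.
So G(y) = \frac{- 3 y^{2} + 8 y - 4 \left(y^{2} + 1\right) \operatorname{atan}{\left(y \right)} - 3}{3 \left(y^{2} + 1\right)}.
Check: d/dy[\frac{- 3 y^{2} + 8 y - 4 \left(y^{2} + 1\right) \operatorname{atan}{\left(y \right)} - 3}{3 \left(y^{2} + 1\right)}] = \frac{4 - 12 y^{2}}{3 y^{4} + 6 y^{2} + 3}, which equals G'(y).

G(y) = \frac{- 3 y^{2} + 8 y - 4 \left(y^{2} + 1\right) \operatorname{atan}{\left(y \right)} - 3}{3 \left(y^{2} + 1\right)}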